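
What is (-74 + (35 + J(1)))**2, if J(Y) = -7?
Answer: 2116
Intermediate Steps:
(-74 + (35 + J(1)))**2 = (-74 + (35 - 7))**2 = (-74 + 28)**2 = (-46)**2 = 2116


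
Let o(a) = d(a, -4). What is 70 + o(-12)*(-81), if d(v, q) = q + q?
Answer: 718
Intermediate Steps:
d(v, q) = 2*q
o(a) = -8 (o(a) = 2*(-4) = -8)
70 + o(-12)*(-81) = 70 - 8*(-81) = 70 + 648 = 718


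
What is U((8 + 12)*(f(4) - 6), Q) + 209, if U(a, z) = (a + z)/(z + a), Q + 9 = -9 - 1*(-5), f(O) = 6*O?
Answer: 210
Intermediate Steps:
Q = -13 (Q = -9 + (-9 - 1*(-5)) = -9 + (-9 + 5) = -9 - 4 = -13)
U(a, z) = 1 (U(a, z) = (a + z)/(a + z) = 1)
U((8 + 12)*(f(4) - 6), Q) + 209 = 1 + 209 = 210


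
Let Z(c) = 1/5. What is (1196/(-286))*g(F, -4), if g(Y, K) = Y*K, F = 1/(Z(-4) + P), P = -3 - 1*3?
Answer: -920/319 ≈ -2.8840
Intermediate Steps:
Z(c) = 1/5
P = -6 (P = -3 - 3 = -6)
F = -5/29 (F = 1/(1/5 - 6) = 1/(-29/5) = -5/29 ≈ -0.17241)
g(Y, K) = K*Y
(1196/(-286))*g(F, -4) = (1196/(-286))*(-4*(-5/29)) = (1196*(-1/286))*(20/29) = -46/11*20/29 = -920/319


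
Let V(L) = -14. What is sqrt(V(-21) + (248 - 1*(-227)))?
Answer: sqrt(461) ≈ 21.471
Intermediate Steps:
sqrt(V(-21) + (248 - 1*(-227))) = sqrt(-14 + (248 - 1*(-227))) = sqrt(-14 + (248 + 227)) = sqrt(-14 + 475) = sqrt(461)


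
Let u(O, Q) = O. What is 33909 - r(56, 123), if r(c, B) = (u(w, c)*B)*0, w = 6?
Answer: 33909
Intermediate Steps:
r(c, B) = 0 (r(c, B) = (6*B)*0 = 0)
33909 - r(56, 123) = 33909 - 1*0 = 33909 + 0 = 33909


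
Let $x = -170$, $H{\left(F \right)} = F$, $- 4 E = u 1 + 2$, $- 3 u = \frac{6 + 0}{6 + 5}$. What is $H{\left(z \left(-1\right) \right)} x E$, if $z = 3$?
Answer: $- \frac{2550}{11} \approx -231.82$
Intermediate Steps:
$u = - \frac{2}{11}$ ($u = - \frac{\left(6 + 0\right) \frac{1}{6 + 5}}{3} = - \frac{6 \cdot \frac{1}{11}}{3} = \left(- \frac{1}{3}\right) \frac{6}{11} = - \frac{2}{11} \approx -0.18182$)
$E = - \frac{5}{11}$ ($E = - \frac{\left(- \frac{2}{11}\right) 1 + 2}{4} = - \frac{- \frac{2}{11} + 2}{4} = \left(- \frac{1}{4}\right) \frac{20}{11} = - \frac{5}{11} \approx -0.45455$)
$H{\left(z \left(-1\right) \right)} x E = 3 \left(-1\right) \left(-170\right) \left(- \frac{5}{11}\right) = \left(-3\right) \left(-170\right) \left(- \frac{5}{11}\right) = 510 \left(- \frac{5}{11}\right) = - \frac{2550}{11}$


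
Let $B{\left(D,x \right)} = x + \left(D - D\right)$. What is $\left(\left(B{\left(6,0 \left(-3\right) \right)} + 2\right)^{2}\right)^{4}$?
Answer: $256$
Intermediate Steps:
$B{\left(D,x \right)} = x$ ($B{\left(D,x \right)} = x + 0 = x$)
$\left(\left(B{\left(6,0 \left(-3\right) \right)} + 2\right)^{2}\right)^{4} = \left(\left(0 \left(-3\right) + 2\right)^{2}\right)^{4} = \left(\left(0 + 2\right)^{2}\right)^{4} = \left(2^{2}\right)^{4} = 4^{4} = 256$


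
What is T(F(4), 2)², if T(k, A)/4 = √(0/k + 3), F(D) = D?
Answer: 48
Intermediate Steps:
T(k, A) = 4*√3 (T(k, A) = 4*√(0/k + 3) = 4*√(0 + 3) = 4*√3)
T(F(4), 2)² = (4*√3)² = 48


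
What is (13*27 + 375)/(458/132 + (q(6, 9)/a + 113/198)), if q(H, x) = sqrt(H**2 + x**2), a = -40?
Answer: 45999360000/254853283 + 853863120*sqrt(13)/254853283 ≈ 192.57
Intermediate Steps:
(13*27 + 375)/(458/132 + (q(6, 9)/a + 113/198)) = (13*27 + 375)/(458/132 + (sqrt(6**2 + 9**2)/(-40) + 113/198)) = (351 + 375)/(458*(1/132) + (sqrt(36 + 81)*(-1/40) + 113*(1/198))) = 726/(229/66 + (sqrt(117)*(-1/40) + 113/198)) = 726/(229/66 + ((3*sqrt(13))*(-1/40) + 113/198)) = 726/(229/66 + (-3*sqrt(13)/40 + 113/198)) = 726/(229/66 + (113/198 - 3*sqrt(13)/40)) = 726/(400/99 - 3*sqrt(13)/40)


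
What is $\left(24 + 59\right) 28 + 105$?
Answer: $2429$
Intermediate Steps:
$\left(24 + 59\right) 28 + 105 = 83 \cdot 28 + 105 = 2324 + 105 = 2429$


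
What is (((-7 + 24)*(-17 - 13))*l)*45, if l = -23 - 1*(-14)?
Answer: 206550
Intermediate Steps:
l = -9 (l = -23 + 14 = -9)
(((-7 + 24)*(-17 - 13))*l)*45 = (((-7 + 24)*(-17 - 13))*(-9))*45 = ((17*(-30))*(-9))*45 = -510*(-9)*45 = 4590*45 = 206550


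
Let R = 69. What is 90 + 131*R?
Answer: 9129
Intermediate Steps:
90 + 131*R = 90 + 131*69 = 90 + 9039 = 9129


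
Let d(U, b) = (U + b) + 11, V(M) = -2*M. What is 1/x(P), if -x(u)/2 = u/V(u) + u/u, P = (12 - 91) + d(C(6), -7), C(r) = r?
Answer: -1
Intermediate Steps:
d(U, b) = 11 + U + b
P = -69 (P = (12 - 91) + (11 + 6 - 7) = -79 + 10 = -69)
x(u) = -1 (x(u) = -2*(u/((-2*u)) + u/u) = -2*(u*(-1/(2*u)) + 1) = -2*(-1/2 + 1) = -2*1/2 = -1)
1/x(P) = 1/(-1) = -1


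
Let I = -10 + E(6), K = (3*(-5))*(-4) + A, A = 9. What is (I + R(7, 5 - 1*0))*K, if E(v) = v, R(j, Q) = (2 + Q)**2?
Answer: 3105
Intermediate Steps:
K = 69 (K = (3*(-5))*(-4) + 9 = -15*(-4) + 9 = 60 + 9 = 69)
I = -4 (I = -10 + 6 = -4)
(I + R(7, 5 - 1*0))*K = (-4 + (2 + (5 - 1*0))**2)*69 = (-4 + (2 + (5 + 0))**2)*69 = (-4 + (2 + 5)**2)*69 = (-4 + 7**2)*69 = (-4 + 49)*69 = 45*69 = 3105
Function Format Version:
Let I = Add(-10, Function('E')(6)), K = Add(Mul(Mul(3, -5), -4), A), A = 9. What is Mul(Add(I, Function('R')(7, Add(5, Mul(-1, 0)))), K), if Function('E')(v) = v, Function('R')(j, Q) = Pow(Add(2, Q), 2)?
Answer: 3105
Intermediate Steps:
K = 69 (K = Add(Mul(Mul(3, -5), -4), 9) = Add(Mul(-15, -4), 9) = Add(60, 9) = 69)
I = -4 (I = Add(-10, 6) = -4)
Mul(Add(I, Function('R')(7, Add(5, Mul(-1, 0)))), K) = Mul(Add(-4, Pow(Add(2, Add(5, Mul(-1, 0))), 2)), 69) = Mul(Add(-4, Pow(Add(2, Add(5, 0)), 2)), 69) = Mul(Add(-4, Pow(Add(2, 5), 2)), 69) = Mul(Add(-4, Pow(7, 2)), 69) = Mul(Add(-4, 49), 69) = Mul(45, 69) = 3105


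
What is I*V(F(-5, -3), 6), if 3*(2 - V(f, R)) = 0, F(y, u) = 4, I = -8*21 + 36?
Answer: -264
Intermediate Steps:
I = -132 (I = -168 + 36 = -132)
V(f, R) = 2 (V(f, R) = 2 - ⅓*0 = 2 + 0 = 2)
I*V(F(-5, -3), 6) = -132*2 = -264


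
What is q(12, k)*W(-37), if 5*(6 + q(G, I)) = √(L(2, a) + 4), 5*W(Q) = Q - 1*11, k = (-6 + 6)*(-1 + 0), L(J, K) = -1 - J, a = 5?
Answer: 1392/25 ≈ 55.680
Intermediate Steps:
k = 0 (k = 0*(-1) = 0)
W(Q) = -11/5 + Q/5 (W(Q) = (Q - 1*11)/5 = (Q - 11)/5 = (-11 + Q)/5 = -11/5 + Q/5)
q(G, I) = -29/5 (q(G, I) = -6 + √((-1 - 1*2) + 4)/5 = -6 + √((-1 - 2) + 4)/5 = -6 + √(-3 + 4)/5 = -6 + √1/5 = -6 + (⅕)*1 = -6 + ⅕ = -29/5)
q(12, k)*W(-37) = -29*(-11/5 + (⅕)*(-37))/5 = -29*(-11/5 - 37/5)/5 = -29/5*(-48/5) = 1392/25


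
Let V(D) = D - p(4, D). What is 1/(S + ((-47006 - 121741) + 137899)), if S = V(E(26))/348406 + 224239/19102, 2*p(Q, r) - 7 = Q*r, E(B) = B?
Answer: -6655251412/205223069907851 ≈ -3.2429e-5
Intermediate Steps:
p(Q, r) = 7/2 + Q*r/2 (p(Q, r) = 7/2 + (Q*r)/2 = 7/2 + Q*r/2)
V(D) = -7/2 - D (V(D) = D - (7/2 + (1/2)*4*D) = D - (7/2 + 2*D) = D + (-7/2 - 2*D) = -7/2 - D)
S = 78125649525/6655251412 (S = (-7/2 - 1*26)/348406 + 224239/19102 = (-7/2 - 26)*(1/348406) + 224239*(1/19102) = -59/2*1/348406 + 224239/19102 = -59/696812 + 224239/19102 = 78125649525/6655251412 ≈ 11.739)
1/(S + ((-47006 - 121741) + 137899)) = 1/(78125649525/6655251412 + ((-47006 - 121741) + 137899)) = 1/(78125649525/6655251412 + (-168747 + 137899)) = 1/(78125649525/6655251412 - 30848) = 1/(-205223069907851/6655251412) = -6655251412/205223069907851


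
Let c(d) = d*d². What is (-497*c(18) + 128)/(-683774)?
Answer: 111476/26299 ≈ 4.2388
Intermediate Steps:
c(d) = d³
(-497*c(18) + 128)/(-683774) = (-497*18³ + 128)/(-683774) = (-497*5832 + 128)*(-1/683774) = (-2898504 + 128)*(-1/683774) = -2898376*(-1/683774) = 111476/26299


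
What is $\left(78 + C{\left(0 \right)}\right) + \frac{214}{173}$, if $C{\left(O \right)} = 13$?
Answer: $\frac{15957}{173} \approx 92.237$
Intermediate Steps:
$\left(78 + C{\left(0 \right)}\right) + \frac{214}{173} = \left(78 + 13\right) + \frac{214}{173} = 91 + 214 \cdot \frac{1}{173} = 91 + \frac{214}{173} = \frac{15957}{173}$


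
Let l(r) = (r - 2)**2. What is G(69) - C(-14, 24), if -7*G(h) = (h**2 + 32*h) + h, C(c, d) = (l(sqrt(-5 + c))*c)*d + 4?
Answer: -42346/7 - 1344*I*sqrt(19) ≈ -6049.4 - 5858.4*I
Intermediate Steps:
l(r) = (-2 + r)**2
C(c, d) = 4 + c*d*(-2 + sqrt(-5 + c))**2 (C(c, d) = ((-2 + sqrt(-5 + c))**2*c)*d + 4 = (c*(-2 + sqrt(-5 + c))**2)*d + 4 = c*d*(-2 + sqrt(-5 + c))**2 + 4 = 4 + c*d*(-2 + sqrt(-5 + c))**2)
G(h) = -33*h/7 - h**2/7 (G(h) = -((h**2 + 32*h) + h)/7 = -(h**2 + 33*h)/7 = -33*h/7 - h**2/7)
G(69) - C(-14, 24) = -1/7*69*(33 + 69) - (4 - 14*24*(-2 + sqrt(-5 - 14))**2) = -1/7*69*102 - (4 - 14*24*(-2 + sqrt(-19))**2) = -7038/7 - (4 - 14*24*(-2 + I*sqrt(19))**2) = -7038/7 - (4 - 336*(-2 + I*sqrt(19))**2) = -7038/7 + (-4 + 336*(-2 + I*sqrt(19))**2) = -7066/7 + 336*(-2 + I*sqrt(19))**2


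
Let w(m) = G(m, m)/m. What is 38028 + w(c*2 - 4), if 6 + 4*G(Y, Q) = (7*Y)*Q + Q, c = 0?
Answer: 304173/8 ≈ 38022.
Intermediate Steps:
G(Y, Q) = -3/2 + Q/4 + 7*Q*Y/4 (G(Y, Q) = -3/2 + ((7*Y)*Q + Q)/4 = -3/2 + (7*Q*Y + Q)/4 = -3/2 + (Q + 7*Q*Y)/4 = -3/2 + (Q/4 + 7*Q*Y/4) = -3/2 + Q/4 + 7*Q*Y/4)
w(m) = (-3/2 + m/4 + 7*m²/4)/m (w(m) = (-3/2 + m/4 + 7*m*m/4)/m = (-3/2 + m/4 + 7*m²/4)/m)
38028 + w(c*2 - 4) = 38028 + (-6 + (0*2 - 4) + 7*(0*2 - 4)²)/(4*(0*2 - 4)) = 38028 + (-6 + (0 - 4) + 7*(0 - 4)²)/(4*(0 - 4)) = 38028 + (¼)*(-6 - 4 + 7*(-4)²)/(-4) = 38028 + (¼)*(-¼)*(-6 - 4 + 7*16) = 38028 + (¼)*(-¼)*(-6 - 4 + 112) = 38028 + (¼)*(-¼)*102 = 38028 - 51/8 = 304173/8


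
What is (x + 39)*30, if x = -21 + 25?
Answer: 1290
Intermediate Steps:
x = 4
(x + 39)*30 = (4 + 39)*30 = 43*30 = 1290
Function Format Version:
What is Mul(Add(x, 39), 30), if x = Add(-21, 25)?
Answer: 1290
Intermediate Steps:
x = 4
Mul(Add(x, 39), 30) = Mul(Add(4, 39), 30) = Mul(43, 30) = 1290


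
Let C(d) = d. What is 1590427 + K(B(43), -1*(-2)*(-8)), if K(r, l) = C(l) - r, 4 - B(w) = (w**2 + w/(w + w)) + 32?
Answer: 3184577/2 ≈ 1.5923e+6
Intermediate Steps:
B(w) = -57/2 - w**2 (B(w) = 4 - ((w**2 + w/(w + w)) + 32) = 4 - ((w**2 + w/((2*w))) + 32) = 4 - ((w**2 + (1/(2*w))*w) + 32) = 4 - ((w**2 + 1/2) + 32) = 4 - ((1/2 + w**2) + 32) = 4 - (65/2 + w**2) = 4 + (-65/2 - w**2) = -57/2 - w**2)
K(r, l) = l - r
1590427 + K(B(43), -1*(-2)*(-8)) = 1590427 + (-1*(-2)*(-8) - (-57/2 - 1*43**2)) = 1590427 + (2*(-8) - (-57/2 - 1*1849)) = 1590427 + (-16 - (-57/2 - 1849)) = 1590427 + (-16 - 1*(-3755/2)) = 1590427 + (-16 + 3755/2) = 1590427 + 3723/2 = 3184577/2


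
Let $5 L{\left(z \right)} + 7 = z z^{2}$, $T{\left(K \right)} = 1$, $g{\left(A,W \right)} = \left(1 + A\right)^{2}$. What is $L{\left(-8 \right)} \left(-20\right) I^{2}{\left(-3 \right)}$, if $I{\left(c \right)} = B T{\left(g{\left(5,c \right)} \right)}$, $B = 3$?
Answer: $18684$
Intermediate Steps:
$I{\left(c \right)} = 3$ ($I{\left(c \right)} = 3 \cdot 1 = 3$)
$L{\left(z \right)} = - \frac{7}{5} + \frac{z^{3}}{5}$ ($L{\left(z \right)} = - \frac{7}{5} + \frac{z z^{2}}{5} = - \frac{7}{5} + \frac{z^{3}}{5}$)
$L{\left(-8 \right)} \left(-20\right) I^{2}{\left(-3 \right)} = \left(- \frac{7}{5} + \frac{\left(-8\right)^{3}}{5}\right) \left(-20\right) 3^{2} = \left(- \frac{7}{5} + \frac{1}{5} \left(-512\right)\right) \left(-20\right) 9 = \left(- \frac{7}{5} - \frac{512}{5}\right) \left(-20\right) 9 = \left(- \frac{519}{5}\right) \left(-20\right) 9 = 2076 \cdot 9 = 18684$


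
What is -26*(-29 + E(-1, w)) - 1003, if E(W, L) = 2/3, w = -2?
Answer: -799/3 ≈ -266.33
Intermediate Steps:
E(W, L) = 2/3 (E(W, L) = 2*(1/3) = 2/3)
-26*(-29 + E(-1, w)) - 1003 = -26*(-29 + 2/3) - 1003 = -26*(-85/3) - 1003 = 2210/3 - 1003 = -799/3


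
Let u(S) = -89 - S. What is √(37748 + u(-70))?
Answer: √37729 ≈ 194.24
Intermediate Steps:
√(37748 + u(-70)) = √(37748 + (-89 - 1*(-70))) = √(37748 + (-89 + 70)) = √(37748 - 19) = √37729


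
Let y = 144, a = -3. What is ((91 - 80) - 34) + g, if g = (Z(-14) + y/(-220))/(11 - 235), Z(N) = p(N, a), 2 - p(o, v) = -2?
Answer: -35443/1540 ≈ -23.015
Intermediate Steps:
p(o, v) = 4 (p(o, v) = 2 - 1*(-2) = 2 + 2 = 4)
Z(N) = 4
g = -23/1540 (g = (4 + 144/(-220))/(11 - 235) = (4 + 144*(-1/220))/(-224) = (4 - 36/55)*(-1/224) = (184/55)*(-1/224) = -23/1540 ≈ -0.014935)
((91 - 80) - 34) + g = ((91 - 80) - 34) - 23/1540 = (11 - 34) - 23/1540 = -23 - 23/1540 = -35443/1540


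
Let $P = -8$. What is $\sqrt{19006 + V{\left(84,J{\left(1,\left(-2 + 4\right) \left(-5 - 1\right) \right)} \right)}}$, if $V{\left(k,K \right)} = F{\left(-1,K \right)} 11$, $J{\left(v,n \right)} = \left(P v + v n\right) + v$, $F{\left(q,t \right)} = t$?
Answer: $\sqrt{18797} \approx 137.1$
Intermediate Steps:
$J{\left(v,n \right)} = - 7 v + n v$ ($J{\left(v,n \right)} = \left(- 8 v + v n\right) + v = \left(- 8 v + n v\right) + v = - 7 v + n v$)
$V{\left(k,K \right)} = 11 K$ ($V{\left(k,K \right)} = K 11 = 11 K$)
$\sqrt{19006 + V{\left(84,J{\left(1,\left(-2 + 4\right) \left(-5 - 1\right) \right)} \right)}} = \sqrt{19006 + 11 \cdot 1 \left(-7 + \left(-2 + 4\right) \left(-5 - 1\right)\right)} = \sqrt{19006 + 11 \cdot 1 \left(-7 + 2 \left(-6\right)\right)} = \sqrt{19006 + 11 \cdot 1 \left(-7 - 12\right)} = \sqrt{19006 + 11 \cdot 1 \left(-19\right)} = \sqrt{19006 + 11 \left(-19\right)} = \sqrt{19006 - 209} = \sqrt{18797}$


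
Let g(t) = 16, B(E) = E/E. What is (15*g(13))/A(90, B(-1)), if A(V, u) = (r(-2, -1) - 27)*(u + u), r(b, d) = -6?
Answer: -40/11 ≈ -3.6364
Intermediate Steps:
B(E) = 1
A(V, u) = -66*u (A(V, u) = (-6 - 27)*(u + u) = -66*u)
(15*g(13))/A(90, B(-1)) = (15*16)/((-66*1)) = 240/(-66) = 240*(-1/66) = -40/11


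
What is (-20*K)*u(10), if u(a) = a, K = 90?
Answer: -18000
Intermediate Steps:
(-20*K)*u(10) = -20*90*10 = -1800*10 = -18000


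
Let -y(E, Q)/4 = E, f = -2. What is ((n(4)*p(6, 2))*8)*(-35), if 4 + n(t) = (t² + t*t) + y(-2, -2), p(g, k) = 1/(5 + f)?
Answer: -3360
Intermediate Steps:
y(E, Q) = -4*E
p(g, k) = ⅓ (p(g, k) = 1/(5 - 2) = 1/3 = ⅓)
n(t) = 4 + 2*t² (n(t) = -4 + ((t² + t*t) - 4*(-2)) = -4 + ((t² + t²) + 8) = -4 + (2*t² + 8) = -4 + (8 + 2*t²) = 4 + 2*t²)
((n(4)*p(6, 2))*8)*(-35) = (((4 + 2*4²)*(⅓))*8)*(-35) = (((4 + 2*16)*(⅓))*8)*(-35) = (((4 + 32)*(⅓))*8)*(-35) = ((36*(⅓))*8)*(-35) = (12*8)*(-35) = 96*(-35) = -3360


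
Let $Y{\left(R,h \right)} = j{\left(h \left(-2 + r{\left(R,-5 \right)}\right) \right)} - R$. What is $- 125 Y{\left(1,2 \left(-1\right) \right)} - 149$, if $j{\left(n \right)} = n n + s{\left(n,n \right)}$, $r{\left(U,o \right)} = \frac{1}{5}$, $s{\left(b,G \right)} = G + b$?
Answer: $-2544$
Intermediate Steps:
$r{\left(U,o \right)} = \frac{1}{5}$
$j{\left(n \right)} = n^{2} + 2 n$ ($j{\left(n \right)} = n n + \left(n + n\right) = n^{2} + 2 n$)
$Y{\left(R,h \right)} = - R - \frac{9 h \left(2 - \frac{9 h}{5}\right)}{5}$ ($Y{\left(R,h \right)} = h \left(-2 + \frac{1}{5}\right) \left(2 + h \left(-2 + \frac{1}{5}\right)\right) - R = h \left(- \frac{9}{5}\right) \left(2 + h \left(- \frac{9}{5}\right)\right) - R = - \frac{9 h}{5} \left(2 - \frac{9 h}{5}\right) - R = - \frac{9 h \left(2 - \frac{9 h}{5}\right)}{5} - R = - R - \frac{9 h \left(2 - \frac{9 h}{5}\right)}{5}$)
$- 125 Y{\left(1,2 \left(-1\right) \right)} - 149 = - 125 \left(\left(-1\right) 1 - \frac{18 \cdot 2 \left(-1\right)}{5} + \frac{81 \left(2 \left(-1\right)\right)^{2}}{25}\right) - 149 = - 125 \left(-1 - - \frac{36}{5} + \frac{81 \left(-2\right)^{2}}{25}\right) - 149 = - 125 \left(-1 + \frac{36}{5} + \frac{81}{25} \cdot 4\right) - 149 = - 125 \left(-1 + \frac{36}{5} + \frac{324}{25}\right) - 149 = \left(-125\right) \frac{479}{25} - 149 = -2395 - 149 = -2544$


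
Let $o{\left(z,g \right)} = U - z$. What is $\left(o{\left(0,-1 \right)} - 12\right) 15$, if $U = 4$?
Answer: $-120$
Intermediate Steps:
$o{\left(z,g \right)} = 4 - z$
$\left(o{\left(0,-1 \right)} - 12\right) 15 = \left(\left(4 - 0\right) - 12\right) 15 = \left(\left(4 + 0\right) - 12\right) 15 = \left(4 - 12\right) 15 = \left(-8\right) 15 = -120$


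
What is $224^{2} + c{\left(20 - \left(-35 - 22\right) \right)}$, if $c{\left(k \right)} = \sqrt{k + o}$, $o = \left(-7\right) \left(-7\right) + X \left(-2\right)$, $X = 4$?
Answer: $50176 + \sqrt{118} \approx 50187.0$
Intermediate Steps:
$o = 41$ ($o = \left(-7\right) \left(-7\right) + 4 \left(-2\right) = 49 - 8 = 41$)
$c{\left(k \right)} = \sqrt{41 + k}$ ($c{\left(k \right)} = \sqrt{k + 41} = \sqrt{41 + k}$)
$224^{2} + c{\left(20 - \left(-35 - 22\right) \right)} = 224^{2} + \sqrt{41 + \left(20 - \left(-35 - 22\right)\right)} = 50176 + \sqrt{41 + \left(20 - \left(-35 - 22\right)\right)} = 50176 + \sqrt{41 + \left(20 - -57\right)} = 50176 + \sqrt{41 + \left(20 + 57\right)} = 50176 + \sqrt{41 + 77} = 50176 + \sqrt{118}$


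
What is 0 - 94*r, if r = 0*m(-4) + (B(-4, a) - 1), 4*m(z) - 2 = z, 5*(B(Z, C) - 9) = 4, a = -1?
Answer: -4136/5 ≈ -827.20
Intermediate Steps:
B(Z, C) = 49/5 (B(Z, C) = 9 + (⅕)*4 = 9 + ⅘ = 49/5)
m(z) = ½ + z/4
r = 44/5 (r = 0*(½ + (¼)*(-4)) + (49/5 - 1) = 0*(½ - 1) + 44/5 = 0*(-½) + 44/5 = 0 + 44/5 = 44/5 ≈ 8.8000)
0 - 94*r = 0 - 94*44/5 = 0 - 4136/5 = -4136/5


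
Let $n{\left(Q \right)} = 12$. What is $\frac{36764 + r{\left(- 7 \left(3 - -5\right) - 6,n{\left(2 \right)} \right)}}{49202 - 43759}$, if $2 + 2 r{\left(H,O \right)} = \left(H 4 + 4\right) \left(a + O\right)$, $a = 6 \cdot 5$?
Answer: $\frac{31639}{5443} \approx 5.8128$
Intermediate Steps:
$a = 30$
$r{\left(H,O \right)} = -1 + \frac{\left(4 + 4 H\right) \left(30 + O\right)}{2}$ ($r{\left(H,O \right)} = -1 + \frac{\left(H 4 + 4\right) \left(30 + O\right)}{2} = -1 + \frac{\left(4 H + 4\right) \left(30 + O\right)}{2} = -1 + \frac{\left(4 + 4 H\right) \left(30 + O\right)}{2}$)
$\frac{36764 + r{\left(- 7 \left(3 - -5\right) - 6,n{\left(2 \right)} \right)}}{49202 - 43759} = \frac{36764 + \left(59 + 2 \cdot 12 + 60 \left(- 7 \left(3 - -5\right) - 6\right) + 2 \left(- 7 \left(3 - -5\right) - 6\right) 12\right)}{49202 - 43759} = \frac{36764 + \left(59 + 24 + 60 \left(- 7 \left(3 + 5\right) - 6\right) + 2 \left(- 7 \left(3 + 5\right) - 6\right) 12\right)}{5443} = \left(36764 + \left(59 + 24 + 60 \left(\left(-7\right) 8 - 6\right) + 2 \left(\left(-7\right) 8 - 6\right) 12\right)\right) \frac{1}{5443} = \left(36764 + \left(59 + 24 + 60 \left(-56 - 6\right) + 2 \left(-56 - 6\right) 12\right)\right) \frac{1}{5443} = \left(36764 + \left(59 + 24 + 60 \left(-62\right) + 2 \left(-62\right) 12\right)\right) \frac{1}{5443} = \left(36764 + \left(59 + 24 - 3720 - 1488\right)\right) \frac{1}{5443} = \left(36764 - 5125\right) \frac{1}{5443} = 31639 \cdot \frac{1}{5443} = \frac{31639}{5443}$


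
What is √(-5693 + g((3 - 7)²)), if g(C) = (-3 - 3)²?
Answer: I*√5657 ≈ 75.213*I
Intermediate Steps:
g(C) = 36 (g(C) = (-6)² = 36)
√(-5693 + g((3 - 7)²)) = √(-5693 + 36) = √(-5657) = I*√5657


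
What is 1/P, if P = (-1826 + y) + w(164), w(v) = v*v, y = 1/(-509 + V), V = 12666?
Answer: 12157/304775991 ≈ 3.9888e-5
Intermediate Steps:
y = 1/12157 (y = 1/(-509 + 12666) = 1/12157 ≈ 8.2257e-5)
w(v) = v²
P = 304775991/12157 (P = (-1826 + 1/12157) + 164² = -22198681/12157 + 26896 = 304775991/12157 ≈ 25070.)
1/P = 1/(304775991/12157) = 12157/304775991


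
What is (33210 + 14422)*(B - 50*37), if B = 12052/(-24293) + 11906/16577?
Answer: -35481787297774272/402705061 ≈ -8.8109e+7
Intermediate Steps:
B = 89446454/402705061 (B = 12052*(-1/24293) + 11906*(1/16577) = -12052/24293 + 11906/16577 = 89446454/402705061 ≈ 0.22211)
(33210 + 14422)*(B - 50*37) = (33210 + 14422)*(89446454/402705061 - 50*37) = 47632*(89446454/402705061 - 1850) = 47632*(-744914916396/402705061) = -35481787297774272/402705061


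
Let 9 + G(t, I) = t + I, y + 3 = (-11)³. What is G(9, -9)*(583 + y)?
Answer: 6759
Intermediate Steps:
y = -1334 (y = -3 + (-11)³ = -3 - 1331 = -1334)
G(t, I) = -9 + I + t (G(t, I) = -9 + (t + I) = -9 + (I + t) = -9 + I + t)
G(9, -9)*(583 + y) = (-9 - 9 + 9)*(583 - 1334) = -9*(-751) = 6759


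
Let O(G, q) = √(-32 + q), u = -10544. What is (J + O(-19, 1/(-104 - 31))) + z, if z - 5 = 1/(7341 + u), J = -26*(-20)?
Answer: 1681574/3203 + I*√64815/45 ≈ 525.0 + 5.6575*I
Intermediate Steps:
J = 520
z = 16014/3203 (z = 5 + 1/(7341 - 10544) = 5 + 1/(-3203) = 5 - 1/3203 = 16014/3203 ≈ 4.9997)
(J + O(-19, 1/(-104 - 31))) + z = (520 + √(-32 + 1/(-104 - 31))) + 16014/3203 = (520 + √(-32 + 1/(-135))) + 16014/3203 = (520 + √(-32 - 1/135)) + 16014/3203 = (520 + √(-4321/135)) + 16014/3203 = (520 + I*√64815/45) + 16014/3203 = 1681574/3203 + I*√64815/45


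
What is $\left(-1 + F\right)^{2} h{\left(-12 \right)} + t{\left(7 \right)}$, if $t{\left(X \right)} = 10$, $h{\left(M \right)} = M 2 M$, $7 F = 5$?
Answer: $\frac{1642}{49} \approx 33.51$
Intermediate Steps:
$F = \frac{5}{7}$ ($F = \frac{1}{7} \cdot 5 = \frac{5}{7} \approx 0.71429$)
$h{\left(M \right)} = 2 M^{2}$ ($h{\left(M \right)} = 2 M M = 2 M^{2}$)
$\left(-1 + F\right)^{2} h{\left(-12 \right)} + t{\left(7 \right)} = \left(-1 + \frac{5}{7}\right)^{2} \cdot 2 \left(-12\right)^{2} + 10 = \left(- \frac{2}{7}\right)^{2} \cdot 2 \cdot 144 + 10 = \frac{4}{49} \cdot 288 + 10 = \frac{1152}{49} + 10 = \frac{1642}{49}$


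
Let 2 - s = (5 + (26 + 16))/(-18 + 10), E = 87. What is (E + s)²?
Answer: 576081/64 ≈ 9001.3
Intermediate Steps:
s = 63/8 (s = 2 - (5 + (26 + 16))/(-18 + 10) = 2 - (5 + 42)/(-8) = 2 - 47*(-1)/8 = 2 - 1*(-47/8) = 2 + 47/8 = 63/8 ≈ 7.8750)
(E + s)² = (87 + 63/8)² = (759/8)² = 576081/64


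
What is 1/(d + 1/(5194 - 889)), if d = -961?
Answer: -4305/4137104 ≈ -0.0010406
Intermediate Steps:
1/(d + 1/(5194 - 889)) = 1/(-961 + 1/(5194 - 889)) = 1/(-961 + 1/4305) = 1/(-4137104/4305) = -4305/4137104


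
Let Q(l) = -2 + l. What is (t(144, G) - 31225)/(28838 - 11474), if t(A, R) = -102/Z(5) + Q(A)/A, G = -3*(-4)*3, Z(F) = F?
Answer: -11247989/6251040 ≈ -1.7994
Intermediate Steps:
G = 36 (G = 12*3 = 36)
t(A, R) = -102/5 + (-2 + A)/A
(t(144, G) - 31225)/(28838 - 11474) = ((-97/5 - 2/144) - 31225)/(28838 - 11474) = ((-97/5 - 2*1/144) - 31225)/17364 = ((-97/5 - 1/72) - 31225)*(1/17364) = (-6989/360 - 31225)*(1/17364) = -11247989/360*1/17364 = -11247989/6251040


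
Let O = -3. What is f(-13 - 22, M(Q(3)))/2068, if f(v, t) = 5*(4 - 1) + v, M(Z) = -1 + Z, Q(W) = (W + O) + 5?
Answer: -5/517 ≈ -0.0096712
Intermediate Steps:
Q(W) = 2 + W (Q(W) = (W - 3) + 5 = (-3 + W) + 5 = 2 + W)
f(v, t) = 15 + v (f(v, t) = 5*3 + v = 15 + v)
f(-13 - 22, M(Q(3)))/2068 = (15 + (-13 - 22))/2068 = (15 - 35)*(1/2068) = -20*1/2068 = -5/517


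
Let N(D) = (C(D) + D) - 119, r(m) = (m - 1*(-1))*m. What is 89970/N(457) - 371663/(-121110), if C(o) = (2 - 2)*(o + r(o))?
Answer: 5510944397/20467590 ≈ 269.25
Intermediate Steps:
r(m) = m*(1 + m) (r(m) = (m + 1)*m = (1 + m)*m = m*(1 + m))
C(o) = 0 (C(o) = (2 - 2)*(o + o*(1 + o)) = 0*(o + o*(1 + o)) = 0)
N(D) = -119 + D (N(D) = (0 + D) - 119 = D - 119 = -119 + D)
89970/N(457) - 371663/(-121110) = 89970/(-119 + 457) - 371663/(-121110) = 89970/338 - 371663*(-1/121110) = 89970*(1/338) + 371663/121110 = 44985/169 + 371663/121110 = 5510944397/20467590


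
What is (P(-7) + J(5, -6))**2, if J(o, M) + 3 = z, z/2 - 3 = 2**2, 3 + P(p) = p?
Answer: 1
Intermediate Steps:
P(p) = -3 + p
z = 14 (z = 6 + 2*2**2 = 6 + 2*4 = 6 + 8 = 14)
J(o, M) = 11 (J(o, M) = -3 + 14 = 11)
(P(-7) + J(5, -6))**2 = ((-3 - 7) + 11)**2 = (-10 + 11)**2 = 1**2 = 1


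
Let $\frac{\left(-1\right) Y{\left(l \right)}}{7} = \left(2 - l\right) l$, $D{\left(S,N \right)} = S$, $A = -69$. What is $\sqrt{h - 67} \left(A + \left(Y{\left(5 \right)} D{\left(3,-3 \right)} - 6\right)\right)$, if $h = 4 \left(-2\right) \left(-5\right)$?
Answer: $720 i \sqrt{3} \approx 1247.1 i$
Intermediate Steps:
$h = 40$ ($h = \left(-8\right) \left(-5\right) = 40$)
$Y{\left(l \right)} = - 7 l \left(2 - l\right)$ ($Y{\left(l \right)} = - 7 \left(2 - l\right) l = - 7 l \left(2 - l\right)$)
$\sqrt{h - 67} \left(A + \left(Y{\left(5 \right)} D{\left(3,-3 \right)} - 6\right)\right) = \sqrt{40 - 67} \left(-69 - \left(6 - 7 \cdot 5 \left(-2 + 5\right) 3\right)\right) = \sqrt{-27} \left(-69 - \left(6 - 7 \cdot 5 \cdot 3 \cdot 3\right)\right) = 3 i \sqrt{3} \left(-69 + \left(105 \cdot 3 - 6\right)\right) = 3 i \sqrt{3} \left(-69 + \left(315 - 6\right)\right) = 3 i \sqrt{3} \left(-69 + 309\right) = 3 i \sqrt{3} \cdot 240 = 720 i \sqrt{3}$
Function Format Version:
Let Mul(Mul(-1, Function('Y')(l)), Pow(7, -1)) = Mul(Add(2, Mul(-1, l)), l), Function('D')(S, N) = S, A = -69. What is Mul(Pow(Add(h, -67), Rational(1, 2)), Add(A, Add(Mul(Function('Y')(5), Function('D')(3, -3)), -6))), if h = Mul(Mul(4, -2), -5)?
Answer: Mul(720, I, Pow(3, Rational(1, 2))) ≈ Mul(1247.1, I)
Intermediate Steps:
h = 40 (h = Mul(-8, -5) = 40)
Function('Y')(l) = Mul(-7, l, Add(2, Mul(-1, l))) (Function('Y')(l) = Mul(-7, Mul(Add(2, Mul(-1, l)), l)) = Mul(-7, Mul(l, Add(2, Mul(-1, l)))) = Mul(-7, l, Add(2, Mul(-1, l))))
Mul(Pow(Add(h, -67), Rational(1, 2)), Add(A, Add(Mul(Function('Y')(5), Function('D')(3, -3)), -6))) = Mul(Pow(Add(40, -67), Rational(1, 2)), Add(-69, Add(Mul(Mul(7, 5, Add(-2, 5)), 3), -6))) = Mul(Pow(-27, Rational(1, 2)), Add(-69, Add(Mul(Mul(7, 5, 3), 3), -6))) = Mul(Mul(3, I, Pow(3, Rational(1, 2))), Add(-69, Add(Mul(105, 3), -6))) = Mul(Mul(3, I, Pow(3, Rational(1, 2))), Add(-69, Add(315, -6))) = Mul(Mul(3, I, Pow(3, Rational(1, 2))), Add(-69, 309)) = Mul(Mul(3, I, Pow(3, Rational(1, 2))), 240) = Mul(720, I, Pow(3, Rational(1, 2)))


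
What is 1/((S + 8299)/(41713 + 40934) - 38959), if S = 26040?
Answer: -82647/3219810134 ≈ -2.5668e-5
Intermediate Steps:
1/((S + 8299)/(41713 + 40934) - 38959) = 1/((26040 + 8299)/(41713 + 40934) - 38959) = 1/(34339/82647 - 38959) = 1/(-3219810134/82647) = -82647/3219810134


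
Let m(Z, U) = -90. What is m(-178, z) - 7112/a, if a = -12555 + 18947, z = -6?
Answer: -72799/799 ≈ -91.113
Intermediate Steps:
a = 6392
m(-178, z) - 7112/a = -90 - 7112/6392 = -90 - 1*889/799 = -90 - 889/799 = -72799/799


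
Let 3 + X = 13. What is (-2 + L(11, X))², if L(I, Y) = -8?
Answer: 100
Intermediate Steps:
X = 10 (X = -3 + 13 = 10)
(-2 + L(11, X))² = (-2 - 8)² = (-10)² = 100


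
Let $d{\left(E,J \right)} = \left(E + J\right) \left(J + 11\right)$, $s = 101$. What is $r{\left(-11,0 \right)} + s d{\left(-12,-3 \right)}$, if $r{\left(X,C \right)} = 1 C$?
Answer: $-12120$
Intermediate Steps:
$d{\left(E,J \right)} = \left(11 + J\right) \left(E + J\right)$ ($d{\left(E,J \right)} = \left(E + J\right) \left(11 + J\right) = \left(11 + J\right) \left(E + J\right)$)
$r{\left(X,C \right)} = C$
$r{\left(-11,0 \right)} + s d{\left(-12,-3 \right)} = 0 + 101 \left(\left(-3\right)^{2} + 11 \left(-12\right) + 11 \left(-3\right) - -36\right) = 0 + 101 \left(9 - 132 - 33 + 36\right) = 0 + 101 \left(-120\right) = 0 - 12120 = -12120$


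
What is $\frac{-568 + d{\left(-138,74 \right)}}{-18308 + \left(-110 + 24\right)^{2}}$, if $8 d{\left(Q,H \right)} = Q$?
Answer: $\frac{2341}{43648} \approx 0.053634$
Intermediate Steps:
$d{\left(Q,H \right)} = \frac{Q}{8}$
$\frac{-568 + d{\left(-138,74 \right)}}{-18308 + \left(-110 + 24\right)^{2}} = \frac{-568 + \frac{1}{8} \left(-138\right)}{-18308 + \left(-110 + 24\right)^{2}} = \frac{-568 - \frac{69}{4}}{-18308 + \left(-86\right)^{2}} = - \frac{2341}{4 \left(-18308 + 7396\right)} = - \frac{2341}{4 \left(-10912\right)} = \left(- \frac{2341}{4}\right) \left(- \frac{1}{10912}\right) = \frac{2341}{43648}$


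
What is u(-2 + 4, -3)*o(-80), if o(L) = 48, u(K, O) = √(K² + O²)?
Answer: 48*√13 ≈ 173.07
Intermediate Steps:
u(-2 + 4, -3)*o(-80) = √((-2 + 4)² + (-3)²)*48 = √(2² + 9)*48 = √(4 + 9)*48 = √13*48 = 48*√13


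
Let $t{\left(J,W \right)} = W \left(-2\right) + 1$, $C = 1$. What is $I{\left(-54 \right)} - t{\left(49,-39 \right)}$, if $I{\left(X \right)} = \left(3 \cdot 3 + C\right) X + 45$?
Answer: $-574$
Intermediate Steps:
$I{\left(X \right)} = 45 + 10 X$ ($I{\left(X \right)} = \left(3 \cdot 3 + 1\right) X + 45 = \left(9 + 1\right) X + 45 = 10 X + 45 = 45 + 10 X$)
$t{\left(J,W \right)} = 1 - 2 W$ ($t{\left(J,W \right)} = - 2 W + 1 = 1 - 2 W$)
$I{\left(-54 \right)} - t{\left(49,-39 \right)} = \left(45 + 10 \left(-54\right)\right) - \left(1 - -78\right) = \left(45 - 540\right) - \left(1 + 78\right) = -495 - 79 = -574$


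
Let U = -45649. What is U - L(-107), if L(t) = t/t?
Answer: -45650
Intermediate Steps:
L(t) = 1
U - L(-107) = -45649 - 1*1 = -45649 - 1 = -45650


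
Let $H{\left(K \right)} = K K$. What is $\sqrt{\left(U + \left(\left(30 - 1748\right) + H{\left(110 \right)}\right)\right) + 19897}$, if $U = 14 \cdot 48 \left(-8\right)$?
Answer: $3 \sqrt{2767} \approx 157.81$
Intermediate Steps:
$H{\left(K \right)} = K^{2}$
$U = -5376$ ($U = 14 \left(-384\right) = -5376$)
$\sqrt{\left(U + \left(\left(30 - 1748\right) + H{\left(110 \right)}\right)\right) + 19897} = \sqrt{\left(-5376 + \left(\left(30 - 1748\right) + 110^{2}\right)\right) + 19897} = \sqrt{\left(-5376 + \left(\left(30 - 1748\right) + 12100\right)\right) + 19897} = \sqrt{\left(-5376 + \left(-1718 + 12100\right)\right) + 19897} = \sqrt{\left(-5376 + 10382\right) + 19897} = \sqrt{5006 + 19897} = \sqrt{24903} = 3 \sqrt{2767}$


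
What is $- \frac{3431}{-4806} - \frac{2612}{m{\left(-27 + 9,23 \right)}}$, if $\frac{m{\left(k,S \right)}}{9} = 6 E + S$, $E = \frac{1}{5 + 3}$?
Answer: $- \frac{5253287}{456570} \approx -11.506$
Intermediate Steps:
$E = \frac{1}{8} \approx 0.125$
$m{\left(k,S \right)} = \frac{27}{4} + 9 S$ ($m{\left(k,S \right)} = 9 \left(6 \cdot \frac{1}{8} + S\right) = 9 \left(\frac{3}{4} + S\right) = \frac{27}{4} + 9 S$)
$- \frac{3431}{-4806} - \frac{2612}{m{\left(-27 + 9,23 \right)}} = - \frac{3431}{-4806} - \frac{2612}{\frac{27}{4} + 9 \cdot 23} = \left(-3431\right) \left(- \frac{1}{4806}\right) - \frac{2612}{\frac{27}{4} + 207} = \frac{3431}{4806} - \frac{2612}{\frac{855}{4}} = \frac{3431}{4806} - \frac{10448}{855} = - \frac{5253287}{456570}$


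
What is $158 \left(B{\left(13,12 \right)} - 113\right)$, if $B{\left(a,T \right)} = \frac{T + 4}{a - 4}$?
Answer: $- \frac{158158}{9} \approx -17573.0$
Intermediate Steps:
$B{\left(a,T \right)} = \frac{4 + T}{-4 + a}$
$158 \left(B{\left(13,12 \right)} - 113\right) = 158 \left(\frac{4 + 12}{-4 + 13} - 113\right) = 158 \left(\frac{1}{9} \cdot 16 - 113\right) = 158 \left(\frac{16}{9} - 113\right) = 158 \left(- \frac{1001}{9}\right) = - \frac{158158}{9}$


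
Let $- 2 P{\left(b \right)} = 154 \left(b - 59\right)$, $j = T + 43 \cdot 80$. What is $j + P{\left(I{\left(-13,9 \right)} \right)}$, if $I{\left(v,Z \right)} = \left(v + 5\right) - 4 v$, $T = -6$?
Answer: $4589$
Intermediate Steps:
$j = 3434$ ($j = -6 + 43 \cdot 80 = -6 + 3440 = 3434$)
$I{\left(v,Z \right)} = 5 - 3 v$ ($I{\left(v,Z \right)} = \left(5 + v\right) - 4 v = 5 - 3 v$)
$P{\left(b \right)} = 4543 - 77 b$ ($P{\left(b \right)} = - \frac{154 \left(b - 59\right)}{2} = - \frac{154 \left(-59 + b\right)}{2} = - \frac{-9086 + 154 b}{2} = 4543 - 77 b$)
$j + P{\left(I{\left(-13,9 \right)} \right)} = 3434 + \left(4543 - 77 \left(5 - -39\right)\right) = 3434 + \left(4543 - 77 \left(5 + 39\right)\right) = 3434 + \left(4543 - 3388\right) = 3434 + 1155 = 4589$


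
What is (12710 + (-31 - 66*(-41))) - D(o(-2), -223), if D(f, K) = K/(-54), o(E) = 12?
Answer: 830567/54 ≈ 15381.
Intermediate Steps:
D(f, K) = -K/54 (D(f, K) = K*(-1/54) = -K/54)
(12710 + (-31 - 66*(-41))) - D(o(-2), -223) = (12710 + (-31 - 66*(-41))) - (-1)*(-223)/54 = (12710 + (-31 + 2706)) - 1*223/54 = (12710 + 2675) - 223/54 = 15385 - 223/54 = 830567/54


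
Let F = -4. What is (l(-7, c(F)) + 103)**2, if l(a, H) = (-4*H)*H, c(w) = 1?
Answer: 9801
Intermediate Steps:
l(a, H) = -4*H**2
(l(-7, c(F)) + 103)**2 = (-4*1**2 + 103)**2 = (-4*1 + 103)**2 = (-4 + 103)**2 = 99**2 = 9801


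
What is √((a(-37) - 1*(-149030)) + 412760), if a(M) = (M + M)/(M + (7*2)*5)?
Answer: 2*√152946717/33 ≈ 749.53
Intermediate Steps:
a(M) = 2*M/(70 + M) (a(M) = (2*M)/(M + 14*5) = (2*M)/(M + 70) = (2*M)/(70 + M) = 2*M/(70 + M))
√((a(-37) - 1*(-149030)) + 412760) = √((2*(-37)/(70 - 37) - 1*(-149030)) + 412760) = √((2*(-37)/33 + 149030) + 412760) = √((2*(-37)*(1/33) + 149030) + 412760) = √((-74/33 + 149030) + 412760) = √(4917916/33 + 412760) = √(18538996/33) = 2*√152946717/33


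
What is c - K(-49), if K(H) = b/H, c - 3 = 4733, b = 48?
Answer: 232112/49 ≈ 4737.0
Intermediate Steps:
c = 4736 (c = 3 + 4733 = 4736)
K(H) = 48/H
c - K(-49) = 4736 - 48/(-49) = 4736 - 48*(-1)/49 = 4736 - 1*(-48/49) = 4736 + 48/49 = 232112/49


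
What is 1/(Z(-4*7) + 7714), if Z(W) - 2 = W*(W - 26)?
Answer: 1/9228 ≈ 0.00010837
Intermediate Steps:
Z(W) = 2 + W*(-26 + W) (Z(W) = 2 + W*(W - 26) = 2 + W*(-26 + W))
1/(Z(-4*7) + 7714) = 1/((2 + (-4*7)² - (-104)*7) + 7714) = 1/((2 + (-28)² - 26*(-28)) + 7714) = 1/((2 + 784 + 728) + 7714) = 1/(1514 + 7714) = 1/9228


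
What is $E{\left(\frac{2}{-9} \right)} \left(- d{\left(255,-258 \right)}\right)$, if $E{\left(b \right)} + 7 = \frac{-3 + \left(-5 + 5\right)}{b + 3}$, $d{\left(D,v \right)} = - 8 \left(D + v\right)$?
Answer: $\frac{4848}{25} \approx 193.92$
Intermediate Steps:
$d{\left(D,v \right)} = - 8 D - 8 v$
$E{\left(b \right)} = -7 - \frac{3}{3 + b}$ ($E{\left(b \right)} = -7 + \frac{-3 + \left(-5 + 5\right)}{b + 3} = -7 + \frac{-3 + 0}{3 + b} = -7 - \frac{3}{3 + b}$)
$E{\left(\frac{2}{-9} \right)} \left(- d{\left(255,-258 \right)}\right) = \frac{-24 - 7 \frac{2}{-9}}{3 + \frac{2}{-9}} \left(- (\left(-8\right) 255 - -2064)\right) = \frac{-24 - 7 \cdot 2 \left(- \frac{1}{9}\right)}{3 + 2 \left(- \frac{1}{9}\right)} \left(- (-2040 + 2064)\right) = \frac{-24 - - \frac{14}{9}}{3 - \frac{2}{9}} \left(\left(-1\right) 24\right) = \frac{-24 + \frac{14}{9}}{\frac{25}{9}} \left(-24\right) = \frac{9}{25} \left(- \frac{202}{9}\right) \left(-24\right) = \left(- \frac{202}{25}\right) \left(-24\right) = \frac{4848}{25}$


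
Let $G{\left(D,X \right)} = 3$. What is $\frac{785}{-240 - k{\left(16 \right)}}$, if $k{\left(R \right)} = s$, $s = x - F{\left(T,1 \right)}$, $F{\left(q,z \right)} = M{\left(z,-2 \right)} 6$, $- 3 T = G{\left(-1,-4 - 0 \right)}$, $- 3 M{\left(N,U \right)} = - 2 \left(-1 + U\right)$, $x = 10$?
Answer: $- \frac{785}{262} \approx -2.9962$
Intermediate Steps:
$M{\left(N,U \right)} = - \frac{2}{3} + \frac{2 U}{3}$ ($M{\left(N,U \right)} = - \frac{\left(-2\right) \left(-1 + U\right)}{3} = - \frac{2 - 2 U}{3} = - \frac{2}{3} + \frac{2 U}{3}$)
$T = -1$ ($T = \left(- \frac{1}{3}\right) 3 = -1$)
$F{\left(q,z \right)} = -12$ ($F{\left(q,z \right)} = \left(- \frac{2}{3} + \frac{2}{3} \left(-2\right)\right) 6 = \left(- \frac{2}{3} - \frac{4}{3}\right) 6 = \left(-2\right) 6 = -12$)
$s = 22$ ($s = 10 - -12 = 10 + 12 = 22$)
$k{\left(R \right)} = 22$
$\frac{785}{-240 - k{\left(16 \right)}} = \frac{785}{-240 - 22} = \frac{785}{-262} = 785 \left(- \frac{1}{262}\right) = - \frac{785}{262}$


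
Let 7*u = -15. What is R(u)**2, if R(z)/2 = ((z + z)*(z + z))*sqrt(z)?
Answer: -48600000/16807 ≈ -2891.7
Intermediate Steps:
u = -15/7 (u = (1/7)*(-15) = -15/7 ≈ -2.1429)
R(z) = 8*z**(5/2) (R(z) = 2*(((z + z)*(z + z))*sqrt(z)) = 2*(((2*z)*(2*z))*sqrt(z)) = 2*((4*z**2)*sqrt(z)) = 2*(4*z**(5/2)) = 8*z**(5/2))
R(u)**2 = (8*(-15/7)**(5/2))**2 = (8*(225*I*sqrt(105)/343))**2 = (1800*I*sqrt(105)/343)**2 = -48600000/16807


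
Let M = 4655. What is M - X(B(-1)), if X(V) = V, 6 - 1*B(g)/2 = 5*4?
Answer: 4683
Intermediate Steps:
B(g) = -28 (B(g) = 12 - 10*4 = 12 - 2*20 = 12 - 40 = -28)
M - X(B(-1)) = 4655 - 1*(-28) = 4655 + 28 = 4683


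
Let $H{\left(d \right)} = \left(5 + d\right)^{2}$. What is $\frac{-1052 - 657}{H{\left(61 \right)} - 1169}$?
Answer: $- \frac{1709}{3187} \approx -0.53624$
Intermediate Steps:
$\frac{-1052 - 657}{H{\left(61 \right)} - 1169} = \frac{-1052 - 657}{\left(5 + 61\right)^{2} - 1169} = - \frac{1709}{66^{2} - 1169} = - \frac{1709}{4356 - 1169} = - \frac{1709}{3187}$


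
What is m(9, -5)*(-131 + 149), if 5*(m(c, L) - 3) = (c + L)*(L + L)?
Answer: -90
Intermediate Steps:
m(c, L) = 3 + 2*L*(L + c)/5 (m(c, L) = 3 + ((c + L)*(L + L))/5 = 3 + ((L + c)*(2*L))/5 = 3 + (2*L*(L + c))/5 = 3 + 2*L*(L + c)/5)
m(9, -5)*(-131 + 149) = (3 + (2/5)*(-5)**2 + (2/5)*(-5)*9)*(-131 + 149) = (3 + (2/5)*25 - 18)*18 = (3 + 10 - 18)*18 = -5*18 = -90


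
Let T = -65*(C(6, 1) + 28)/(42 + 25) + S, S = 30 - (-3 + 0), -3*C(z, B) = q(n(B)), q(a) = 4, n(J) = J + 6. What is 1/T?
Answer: 201/1433 ≈ 0.14027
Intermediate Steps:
n(J) = 6 + J
C(z, B) = -4/3 (C(z, B) = -⅓*4 = -4/3)
S = 33 (S = 30 - 1*(-3) = 30 + 3 = 33)
T = 1433/201 (T = -65*(-4/3 + 28)/(42 + 25) + 33 = -5200/(3*67) + 33 = -65*80/201 + 33 = -5200/201 + 33 = 1433/201 ≈ 7.1294)
1/T = 1/(1433/201) = 201/1433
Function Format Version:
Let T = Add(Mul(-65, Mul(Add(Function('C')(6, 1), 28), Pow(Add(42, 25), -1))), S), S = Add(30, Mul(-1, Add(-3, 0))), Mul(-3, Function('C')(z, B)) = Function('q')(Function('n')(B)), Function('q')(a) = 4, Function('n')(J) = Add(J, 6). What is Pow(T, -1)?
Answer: Rational(201, 1433) ≈ 0.14027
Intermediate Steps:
Function('n')(J) = Add(6, J)
Function('C')(z, B) = Rational(-4, 3) (Function('C')(z, B) = Mul(Rational(-1, 3), 4) = Rational(-4, 3))
S = 33 (S = Add(30, Mul(-1, -3)) = Add(30, 3) = 33)
T = Rational(1433, 201) (T = Add(Mul(-65, Mul(Add(Rational(-4, 3), 28), Pow(Add(42, 25), -1))), 33) = Add(Mul(-65, Mul(Rational(80, 3), Pow(67, -1))), 33) = Add(Mul(-65, Mul(Rational(80, 3), Rational(1, 67))), 33) = Add(Mul(-65, Rational(80, 201)), 33) = Add(Rational(-5200, 201), 33) = Rational(1433, 201) ≈ 7.1294)
Pow(T, -1) = Pow(Rational(1433, 201), -1) = Rational(201, 1433)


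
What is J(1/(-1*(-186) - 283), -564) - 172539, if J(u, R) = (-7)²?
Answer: -172490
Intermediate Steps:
J(u, R) = 49
J(1/(-1*(-186) - 283), -564) - 172539 = 49 - 172539 = -172490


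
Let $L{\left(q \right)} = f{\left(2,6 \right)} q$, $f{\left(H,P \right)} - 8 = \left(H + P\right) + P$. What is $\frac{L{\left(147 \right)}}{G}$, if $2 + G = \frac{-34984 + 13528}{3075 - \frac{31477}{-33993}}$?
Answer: $- \frac{1921289118}{5332237} \approx -360.32$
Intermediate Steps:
$f{\left(H,P \right)} = 8 + H + 2 P$ ($f{\left(H,P \right)} = 8 + \left(\left(H + P\right) + P\right) = 8 + \left(H + 2 P\right) = 8 + H + 2 P$)
$L{\left(q \right)} = 22 q$ ($L{\left(q \right)} = \left(8 + 2 + 2 \cdot 6\right) q = \left(8 + 2 + 12\right) q = 22 q$)
$G = - \frac{58654607}{6534997}$ ($G = -2 + \frac{-34984 + 13528}{3075 - \frac{31477}{-33993}} = -2 - \frac{21456}{3075 - - \frac{31477}{33993}} = -2 - \frac{21456}{3075 + \frac{31477}{33993}} = -2 - \frac{21456}{\frac{104559952}{33993}} = -2 - \frac{45584613}{6534997} = - \frac{58654607}{6534997} \approx -8.9755$)
$\frac{L{\left(147 \right)}}{G} = \frac{22 \cdot 147}{- \frac{58654607}{6534997}} = 3234 \left(- \frac{6534997}{58654607}\right) = - \frac{1921289118}{5332237}$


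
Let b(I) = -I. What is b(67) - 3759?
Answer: -3826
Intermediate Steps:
b(67) - 3759 = -1*67 - 3759 = -67 - 3759 = -3826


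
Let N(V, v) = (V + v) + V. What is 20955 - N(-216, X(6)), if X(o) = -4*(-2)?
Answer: 21379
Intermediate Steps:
X(o) = 8
N(V, v) = v + 2*V
20955 - N(-216, X(6)) = 20955 - (8 + 2*(-216)) = 20955 - (8 - 432) = 20955 - 1*(-424) = 20955 + 424 = 21379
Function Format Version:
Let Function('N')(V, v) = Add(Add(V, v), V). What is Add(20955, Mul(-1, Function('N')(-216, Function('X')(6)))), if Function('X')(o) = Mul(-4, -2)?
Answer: 21379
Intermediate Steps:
Function('X')(o) = 8
Function('N')(V, v) = Add(v, Mul(2, V))
Add(20955, Mul(-1, Function('N')(-216, Function('X')(6)))) = Add(20955, Mul(-1, Add(8, Mul(2, -216)))) = Add(20955, Mul(-1, Add(8, -432))) = Add(20955, Mul(-1, -424)) = Add(20955, 424) = 21379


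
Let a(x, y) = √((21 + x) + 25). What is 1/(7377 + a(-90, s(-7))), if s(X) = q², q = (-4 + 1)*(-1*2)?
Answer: 7377/54420173 - 2*I*√11/54420173 ≈ 0.00013556 - 1.2189e-7*I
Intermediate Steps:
q = 6 (q = -3*(-2) = 6)
s(X) = 36 (s(X) = 6² = 36)
a(x, y) = √(46 + x)
1/(7377 + a(-90, s(-7))) = 1/(7377 + √(46 - 90)) = 1/(7377 + √(-44)) = 1/(7377 + 2*I*√11)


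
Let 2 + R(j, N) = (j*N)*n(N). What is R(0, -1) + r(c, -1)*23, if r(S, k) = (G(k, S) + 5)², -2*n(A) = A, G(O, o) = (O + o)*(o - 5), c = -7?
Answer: 234621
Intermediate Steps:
G(O, o) = (-5 + o)*(O + o) (G(O, o) = (O + o)*(-5 + o) = (-5 + o)*(O + o))
n(A) = -A/2
R(j, N) = -2 - j*N²/2 (R(j, N) = -2 + (j*N)*(-N/2) = -2 + (N*j)*(-N/2) = -2 - j*N²/2)
r(S, k) = (5 + S² - 5*S - 5*k + S*k)² (r(S, k) = ((S² - 5*k - 5*S + k*S) + 5)² = ((S² - 5*k - 5*S + S*k) + 5)² = ((S² - 5*S - 5*k + S*k) + 5)² = (5 + S² - 5*S - 5*k + S*k)²)
R(0, -1) + r(c, -1)*23 = (-2 - ½*0*(-1)²) + (5 + (-7)² - 5*(-7) - 5*(-1) - 7*(-1))²*23 = (-2 - ½*0*1) + (5 + 49 + 35 + 5 + 7)²*23 = (-2 + 0) + 101²*23 = -2 + 10201*23 = -2 + 234623 = 234621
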